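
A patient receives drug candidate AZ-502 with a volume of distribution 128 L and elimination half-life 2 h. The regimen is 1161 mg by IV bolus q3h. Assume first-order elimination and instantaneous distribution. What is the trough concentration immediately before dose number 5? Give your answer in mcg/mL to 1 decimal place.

f = (1/2)^(τ/t½) = (1/2)^(3/2) ≈ 0.3536.
C₀ = D/Vd = 1161/128 ≈ 9.070 mcg/mL.
Before the 5th dose, 4 doses have been given. Superposition: Cmin = C₀·(f + f² + … + f^4).
≈ 9.070 × (0.3536 + 0.1250 + 0.0442 + 0.0156) ≈ 9.070 × 0.5384 ≈ 4.883 mcg/mL.

4.9 mcg/mL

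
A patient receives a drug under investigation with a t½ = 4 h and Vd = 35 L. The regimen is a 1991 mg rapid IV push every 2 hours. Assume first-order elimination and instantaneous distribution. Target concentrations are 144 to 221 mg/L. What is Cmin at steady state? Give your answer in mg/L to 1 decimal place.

137.3 mg/L

k = ln2/t½ = ln2/4 ≈ 0.173287 h⁻¹; fraction remaining f = e^(−kτ) = e^(−0.173287×2) ≈ 0.7071.
Accumulation ratio R = 1/(1 − f) ≈ 1/0.2929 ≈ 3.4141.
Each bolus raises the concentration by D/Vd = 1991/35 ≈ 56.886 mg/L.
Steady-state peak Cmax,ss = C₀·R ≈ 56.886 × 3.4141 ≈ 194.214 mg/L.
Steady-state trough Cmin,ss = Cmax,ss·f ≈ 194.214 × 0.7071 ≈ 137.329 mg/L.
Trough 137.3 mg/L vs MEC 144 mg/L: subtherapeutic.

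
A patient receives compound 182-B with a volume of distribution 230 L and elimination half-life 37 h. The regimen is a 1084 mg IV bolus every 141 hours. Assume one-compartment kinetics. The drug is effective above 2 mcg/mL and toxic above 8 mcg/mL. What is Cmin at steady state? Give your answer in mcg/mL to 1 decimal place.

0.4 mcg/mL

k = ln2/t½ = ln2/37 ≈ 0.018734 h⁻¹; fraction remaining f = e^(−kτ) = e^(−0.018734×141) ≈ 0.0713.
Single-dose peak C₀ = D/Vd = 1084/230 ≈ 4.713 mcg/mL.
Steady-state trough Cmin,ss = C₀·f/(1−f) ≈ 4.713 × 0.0713/0.9287 ≈ 0.362 mcg/mL.
Trough 0.4 mcg/mL vs MEC 2 mcg/mL: subtherapeutic.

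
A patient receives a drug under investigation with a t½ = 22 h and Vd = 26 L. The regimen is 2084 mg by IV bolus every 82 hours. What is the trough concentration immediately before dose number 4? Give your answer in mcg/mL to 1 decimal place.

6.5 mcg/mL

f = (1/2)^(τ/t½) = (1/2)^(82/22) ≈ 0.0755.
C₀ = D/Vd = 2084/26 ≈ 80.154 mcg/mL.
Before the 4th dose, 3 doses have been given. Superposition: Cmin = C₀·(f + f² + … + f^3).
≈ 80.154 × (0.0755 + 0.0057 + 0.0004) ≈ 80.154 × 0.0816 ≈ 6.541 mcg/mL.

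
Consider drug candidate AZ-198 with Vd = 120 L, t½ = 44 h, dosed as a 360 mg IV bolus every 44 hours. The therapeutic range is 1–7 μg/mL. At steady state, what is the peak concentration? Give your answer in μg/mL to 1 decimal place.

The dosing interval is 1 half-life, so f = 2^(−1) = 0.5.
At steady state, R = 1/(1 − 0.5) = 2/1.
Single-dose peak C₀ = D/Vd = 360/120 = 3 μg/mL.
Steady-state peak Cmax,ss = C₀·R = 3 × 2/1 ≈ 6.000 μg/mL.
Peak 6.0 μg/mL vs MTC 7 μg/mL: below toxic threshold.

6.0 μg/mL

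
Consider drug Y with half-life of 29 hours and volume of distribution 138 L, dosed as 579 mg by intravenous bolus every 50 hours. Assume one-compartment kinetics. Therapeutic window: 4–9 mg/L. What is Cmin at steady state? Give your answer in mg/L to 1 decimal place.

τ/t½ = 50/29 ≈ 1.7241, so fraction remaining f = (1/2)^(50/29) ≈ 0.3027.
Accumulation ratio R = 1/(1 − f) ≈ 1/0.6973 ≈ 1.4341.
Each bolus raises the concentration by D/Vd = 579/138 ≈ 4.196 mg/L.
Cmax,ss = C₀/(1 − f) ≈ 4.196/0.6973 ≈ 6.017 mg/L.
Steady-state trough Cmin,ss = Cmax,ss·f ≈ 6.017 × 0.3027 ≈ 1.821 mg/L.
Trough 1.8 mg/L vs MEC 4 mg/L: subtherapeutic.

1.8 mg/L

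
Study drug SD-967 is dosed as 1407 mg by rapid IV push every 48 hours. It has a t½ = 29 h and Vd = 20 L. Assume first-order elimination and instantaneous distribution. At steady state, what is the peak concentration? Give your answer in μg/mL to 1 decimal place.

103.1 μg/mL

k = ln2/t½ = ln2/29 ≈ 0.023902 h⁻¹; fraction remaining f = e^(−kτ) = e^(−0.023902×48) ≈ 0.3175.
At steady state, accumulation factor R = 1/(1 − e^(−kτ)) ≈ 1.4652.
Each bolus raises the concentration by D/Vd = 1407/20 ≈ 70.350 μg/mL.
Cmax,ss = C₀/(1 − f) ≈ 70.350/0.6825 ≈ 103.077 μg/mL.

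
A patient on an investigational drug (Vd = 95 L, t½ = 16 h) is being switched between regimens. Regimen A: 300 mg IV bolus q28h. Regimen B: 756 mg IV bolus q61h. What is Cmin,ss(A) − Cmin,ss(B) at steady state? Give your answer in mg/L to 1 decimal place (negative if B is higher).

Regimen A: f = (1/2)^(28/16) ≈ 0.2973; Cmin,ss = (300/95)·f/(1−f) ≈ 1.336 mg/L.
Regimen B: f = (1/2)^(61/16) ≈ 0.0712; Cmin,ss = (756/95)·f/(1−f) ≈ 0.610 mg/L.
Difference ≈ 1.336 − 0.610 ≈ 0.726 mg/L.

0.7 mg/L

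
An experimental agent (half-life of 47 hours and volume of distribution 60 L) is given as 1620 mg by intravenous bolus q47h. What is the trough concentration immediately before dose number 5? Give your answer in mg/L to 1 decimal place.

25.3 mg/L

f = (1/2)^(τ/t½) = (1/2)^(47/47) ≈ 0.5000.
C₀ = D/Vd = 1620/60 ≈ 27.000 mg/L.
Before the 5th dose, 4 doses have been given. Superposition: Cmin = C₀·(f + f² + … + f^4).
≈ 27.000 × (0.5000 + 0.2500 + 0.1250 + 0.0625) ≈ 27.000 × 0.9375 ≈ 25.312 mg/L.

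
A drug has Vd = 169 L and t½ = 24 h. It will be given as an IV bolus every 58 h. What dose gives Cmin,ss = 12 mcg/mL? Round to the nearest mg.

8800 mg

τ/t½ = 58/24 ≈ 2.4167, so f = (1/2)^(58/24) ≈ 0.187288.
Cmin,ss = (D/Vd)·f/(1−f), so D = Cmin,ss·Vd·(1−f)/f.
D = 12 × 169 × (1−f)/f ≈ 12 × 169 × 4.33937 ≈ 8800.24 mg.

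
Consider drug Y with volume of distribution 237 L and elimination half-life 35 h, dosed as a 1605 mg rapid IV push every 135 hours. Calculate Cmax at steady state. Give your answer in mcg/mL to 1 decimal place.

k = ln2/t½ = ln2/35 ≈ 0.019804 h⁻¹; fraction remaining f = e^(−kτ) = e^(−0.019804×135) ≈ 0.0690.
At steady state, accumulation factor R = 1/(1 − e^(−kτ)) ≈ 1.0741.
Single-dose peak C₀ = D/Vd = 1605/237 ≈ 6.772 mcg/mL.
Steady-state peak Cmax,ss = C₀·R ≈ 6.772 × 1.0741 ≈ 7.274 mcg/mL.

7.3 mcg/mL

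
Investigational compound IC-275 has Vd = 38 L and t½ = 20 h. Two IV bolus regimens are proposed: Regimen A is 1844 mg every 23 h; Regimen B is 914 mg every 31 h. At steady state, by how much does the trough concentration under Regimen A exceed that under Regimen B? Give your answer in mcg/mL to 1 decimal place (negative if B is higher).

Regimen A: f = (1/2)^(23/20) ≈ 0.4506; Cmin,ss = (1844/38)·f/(1−f) ≈ 39.800 mcg/mL.
Regimen B: f = (1/2)^(31/20) ≈ 0.3415; Cmin,ss = (914/38)·f/(1−f) ≈ 12.474 mcg/mL.
Difference ≈ 39.800 − 12.474 ≈ 27.326 mcg/mL.

27.3 mcg/mL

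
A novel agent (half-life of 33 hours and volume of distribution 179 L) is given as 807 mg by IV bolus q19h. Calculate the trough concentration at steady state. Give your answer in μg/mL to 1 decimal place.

Over one 19-h interval, 19/33 ≈ 0.57576 half-lives elapse, leaving f ≈ 0.6709 of each dose.
Each bolus raises the concentration by D/Vd = 807/179 ≈ 4.508 μg/mL.
Steady-state trough Cmin,ss = C₀·f/(1−f) ≈ 4.508 × 0.6709/0.3291 ≈ 9.190 μg/mL.

9.2 μg/mL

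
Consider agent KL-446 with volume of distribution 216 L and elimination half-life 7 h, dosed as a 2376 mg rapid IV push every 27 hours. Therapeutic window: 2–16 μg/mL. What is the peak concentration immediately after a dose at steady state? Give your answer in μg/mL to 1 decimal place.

Over one 27-h interval, 27/7 ≈ 3.8571 half-lives elapse, leaving f ≈ 0.0690 of each dose.
At steady state, accumulation factor R = 1/(1 − e^(−kτ)) ≈ 1.0741.
Each bolus raises the concentration by D/Vd = 2376/216 ≈ 11.000 μg/mL.
Steady-state peak Cmax,ss = C₀·R ≈ 11.000 × 1.0741 ≈ 11.815 μg/mL.
Peak 11.8 μg/mL vs MTC 16 μg/mL: below toxic threshold.

11.8 μg/mL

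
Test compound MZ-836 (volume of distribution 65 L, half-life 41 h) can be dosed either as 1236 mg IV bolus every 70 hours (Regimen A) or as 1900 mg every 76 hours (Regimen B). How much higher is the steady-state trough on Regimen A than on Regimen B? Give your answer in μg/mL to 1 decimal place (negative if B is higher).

-2.8 μg/mL

Regimen A: f = (1/2)^(70/41) ≈ 0.3062; Cmin,ss = (1236/65)·f/(1−f) ≈ 8.392 μg/mL.
Regimen B: f = (1/2)^(76/41) ≈ 0.2767; Cmin,ss = (1900/65)·f/(1−f) ≈ 11.182 μg/mL.
Difference ≈ 8.392 − 11.182 ≈ -2.790 μg/mL.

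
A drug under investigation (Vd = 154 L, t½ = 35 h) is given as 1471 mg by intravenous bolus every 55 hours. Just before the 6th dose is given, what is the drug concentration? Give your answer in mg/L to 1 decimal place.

4.8 mg/L

f = (1/2)^(τ/t½) = (1/2)^(55/35) ≈ 0.3365.
C₀ = D/Vd = 1471/154 ≈ 9.552 mg/L.
Before the 6th dose, 5 doses have been given. Superposition: Cmin = C₀·(f + f² + … + f^5).
≈ 9.552 × (0.3365 + 0.1132 + 0.0381 + 0.0128 + 0.0043) ≈ 9.552 × 0.5049 ≈ 4.823 mg/L.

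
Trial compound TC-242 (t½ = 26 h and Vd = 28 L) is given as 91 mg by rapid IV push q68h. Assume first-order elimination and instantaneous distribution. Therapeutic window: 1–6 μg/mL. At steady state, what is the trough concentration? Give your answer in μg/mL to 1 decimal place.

k = ln2/t½ = ln2/26 ≈ 0.026660 h⁻¹; fraction remaining f = e^(−kτ) = e^(−0.026660×68) ≈ 0.1632.
Accumulation ratio R = 1/(1 − f) ≈ 1/0.8368 ≈ 1.1950.
Single-dose peak C₀ = D/Vd = 91/28 ≈ 3.250 μg/mL.
Steady-state peak Cmax,ss = C₀·R ≈ 3.250 × 1.1950 ≈ 3.884 μg/mL.
Steady-state trough Cmin,ss = Cmax,ss·f ≈ 3.884 × 0.1632 ≈ 0.634 μg/mL.
Trough 0.6 μg/mL vs MEC 1 μg/mL: subtherapeutic.

0.6 μg/mL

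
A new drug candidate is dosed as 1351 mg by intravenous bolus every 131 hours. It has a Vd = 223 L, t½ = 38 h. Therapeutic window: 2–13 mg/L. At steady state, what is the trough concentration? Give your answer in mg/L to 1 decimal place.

Over one 131-h interval, 131/38 ≈ 3.4474 half-lives elapse, leaving f ≈ 0.0917 of each dose.
Accumulation ratio R = 1/(1 − f) ≈ 1/0.9083 ≈ 1.1010.
Single-dose peak C₀ = D/Vd = 1351/223 ≈ 6.058 mg/L.
Steady-state peak Cmax,ss = C₀·R ≈ 6.058 × 1.1010 ≈ 6.670 mg/L.
One interval later, Cmin,ss = Cmax,ss·e^(−kτ) ≈ 6.670 × 0.0917 ≈ 0.612 mg/L.
Trough 0.6 mg/L vs MEC 2 mg/L: subtherapeutic.

0.6 mg/L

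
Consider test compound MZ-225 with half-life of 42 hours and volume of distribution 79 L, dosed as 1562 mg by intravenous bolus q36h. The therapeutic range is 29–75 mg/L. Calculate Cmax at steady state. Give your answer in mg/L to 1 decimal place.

Over one 36-h interval, 36/42 ≈ 0.85714 half-lives elapse, leaving f ≈ 0.5520 of each dose.
At steady state, accumulation factor R = 1/(1 − e^(−kτ)) ≈ 2.2321.
Each bolus raises the concentration by D/Vd = 1562/79 ≈ 19.772 mg/L.
Steady-state peak Cmax,ss = C₀·R ≈ 19.772 × 2.2321 ≈ 44.133 mg/L.
Peak 44.1 mg/L vs MTC 75 mg/L: below toxic threshold.

44.1 mg/L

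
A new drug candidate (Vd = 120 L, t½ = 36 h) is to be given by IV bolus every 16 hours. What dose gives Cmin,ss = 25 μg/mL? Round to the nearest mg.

1082 mg

τ/t½ = 16/36 ≈ 0.44444, so f = (1/2)^(16/36) ≈ 0.734867.
Cmin,ss = (D/Vd)·f/(1−f), so D = Cmin,ss·Vd·(1−f)/f.
D = 25 × 120 × (1−f)/f ≈ 25 × 120 × 0.36079 ≈ 1082.37 mg.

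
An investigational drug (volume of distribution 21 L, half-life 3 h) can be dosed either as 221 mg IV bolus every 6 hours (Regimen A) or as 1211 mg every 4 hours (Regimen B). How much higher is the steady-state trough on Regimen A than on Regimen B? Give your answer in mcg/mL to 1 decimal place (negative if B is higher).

Regimen A: f = (1/2)^(6/3) ≈ 0.2500; Cmin,ss = (221/21)·f/(1−f) ≈ 3.508 mcg/mL.
Regimen B: f = (1/2)^(4/3) ≈ 0.3969; Cmin,ss = (1211/21)·f/(1−f) ≈ 37.950 mcg/mL.
Difference ≈ 3.508 − 37.950 ≈ -34.442 mcg/mL.

-34.4 mcg/mL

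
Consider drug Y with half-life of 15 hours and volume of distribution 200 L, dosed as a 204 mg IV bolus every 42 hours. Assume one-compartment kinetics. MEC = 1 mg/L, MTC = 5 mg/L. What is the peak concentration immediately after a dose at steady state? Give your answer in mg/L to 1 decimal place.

1.2 mg/L

τ/t½ = 42/15 ≈ 2.8, so fraction remaining f = (1/2)^(42/15) ≈ 0.1436.
At steady state, accumulation factor R = 1/(1 − e^(−kτ)) ≈ 1.1677.
Single-dose peak C₀ = D/Vd = 204/200 ≈ 1.020 mg/L.
Cmax,ss = C₀/(1 − f) ≈ 1.020/0.8564 ≈ 1.191 mg/L.
Peak 1.2 mg/L vs MTC 5 mg/L: below toxic threshold.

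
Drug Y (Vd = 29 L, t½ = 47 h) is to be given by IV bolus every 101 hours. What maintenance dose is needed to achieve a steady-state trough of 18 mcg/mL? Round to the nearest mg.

1793 mg

τ/t½ = 101/47 ≈ 2.1489, so f = (1/2)^(101/47) ≈ 0.225479.
Cmin,ss = (D/Vd)·f/(1−f), so D = Cmin,ss·Vd·(1−f)/f.
D = 18 × 29 × (1−f)/f ≈ 18 × 29 × 3.43500 ≈ 1793.07 mg.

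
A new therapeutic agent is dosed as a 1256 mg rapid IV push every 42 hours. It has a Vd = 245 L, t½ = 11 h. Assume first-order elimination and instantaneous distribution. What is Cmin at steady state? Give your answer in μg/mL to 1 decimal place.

k = ln2/t½ = ln2/11 ≈ 0.063013 h⁻¹; fraction remaining f = e^(−kτ) = e^(−0.063013×42) ≈ 0.0709.
Single-dose peak C₀ = D/Vd = 1256/245 ≈ 5.127 μg/mL.
Steady-state trough Cmin,ss = C₀·f/(1−f) ≈ 5.127 × 0.0709/0.9291 ≈ 0.391 μg/mL.

0.4 μg/mL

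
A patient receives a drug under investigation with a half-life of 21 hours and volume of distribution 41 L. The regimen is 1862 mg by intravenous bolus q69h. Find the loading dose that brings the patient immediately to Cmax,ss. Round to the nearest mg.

2075 mg

f = (1/2)^(69/21) ≈ 0.102542; accumulation ratio R = 1/(1−f) ≈ 1.11426.
Loading dose to hit Cmax,ss on first dose: D_load = D_maint·R ≈ 1862 × 1.11426 ≈ 2074.75 mg.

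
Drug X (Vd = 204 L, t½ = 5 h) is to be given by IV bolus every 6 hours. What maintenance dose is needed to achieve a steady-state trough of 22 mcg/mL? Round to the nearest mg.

τ/t½ = 6/5 ≈ 1.2, so f = (1/2)^(6/5) ≈ 0.435275.
Cmin,ss = (D/Vd)·f/(1−f), so D = Cmin,ss·Vd·(1−f)/f.
D = 22 × 204 × (1−f)/f ≈ 22 × 204 × 1.29740 ≈ 5822.73 mg.

5823 mg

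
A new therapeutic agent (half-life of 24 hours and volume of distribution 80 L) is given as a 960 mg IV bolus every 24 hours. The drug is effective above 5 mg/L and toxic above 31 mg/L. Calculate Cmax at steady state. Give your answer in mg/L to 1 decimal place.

24.0 mg/L

τ = 24 h = 1 half-life, so f = (1/2)^1 = 0.5.
At steady state, R = 1/(1 − 0.5) = 2/1.
Single-dose peak C₀ = D/Vd = 960/80 = 12 mg/L.
Steady-state peak Cmax,ss = C₀·R = 12 × 2/1 ≈ 24.000 mg/L.
Peak 24.0 mg/L vs MTC 31 mg/L: below toxic threshold.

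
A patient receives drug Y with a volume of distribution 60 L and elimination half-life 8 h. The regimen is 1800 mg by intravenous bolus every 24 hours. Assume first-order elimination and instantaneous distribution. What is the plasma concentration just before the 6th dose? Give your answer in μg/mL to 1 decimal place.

f = (1/2)^(τ/t½) = (1/2)^(24/8) ≈ 0.1250.
C₀ = D/Vd = 1800/60 ≈ 30.000 μg/mL.
Before the 6th dose, 5 doses have been given. Superposition: Cmin = C₀·(f + f² + … + f^5).
≈ 30.000 × (0.1250 + 0.0156 + 0.0020 + 0.0002 + 0.0000) ≈ 30.000 × 0.1428 ≈ 4.284 μg/mL.

4.3 μg/mL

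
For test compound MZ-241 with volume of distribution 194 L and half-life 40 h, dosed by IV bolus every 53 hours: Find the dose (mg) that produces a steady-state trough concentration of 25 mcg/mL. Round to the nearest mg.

τ/t½ = 53/40 ≈ 1.325, so f = (1/2)^(53/40) ≈ 0.399149.
Cmin,ss = (D/Vd)·f/(1−f), so D = Cmin,ss·Vd·(1−f)/f.
D = 25 × 194 × (1−f)/f ≈ 25 × 194 × 1.50533 ≈ 7300.85 mg.

7301 mg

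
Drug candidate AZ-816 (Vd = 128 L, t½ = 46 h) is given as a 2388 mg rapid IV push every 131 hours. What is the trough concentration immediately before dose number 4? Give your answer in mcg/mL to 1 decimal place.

3.0 mcg/mL

f = (1/2)^(τ/t½) = (1/2)^(131/46) ≈ 0.1389.
C₀ = D/Vd = 2388/128 ≈ 18.656 mcg/mL.
Before the 4th dose, 3 doses have been given. Superposition: Cmin = C₀·(f + f² + … + f^3).
≈ 18.656 × (0.1389 + 0.0193 + 0.0027) ≈ 18.656 × 0.1609 ≈ 3.002 mcg/mL.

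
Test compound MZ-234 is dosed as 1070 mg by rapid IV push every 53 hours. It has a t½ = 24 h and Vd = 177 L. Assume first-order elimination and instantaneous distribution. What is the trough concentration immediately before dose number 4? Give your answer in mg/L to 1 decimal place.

f = (1/2)^(τ/t½) = (1/2)^(53/24) ≈ 0.2164.
C₀ = D/Vd = 1070/177 ≈ 6.045 mg/L.
Before the 4th dose, 3 doses have been given. Superposition: Cmin = C₀·(f + f² + … + f^3).
≈ 6.045 × (0.2164 + 0.0468 + 0.0101) ≈ 6.045 × 0.2733 ≈ 1.652 mg/L.

1.7 mg/L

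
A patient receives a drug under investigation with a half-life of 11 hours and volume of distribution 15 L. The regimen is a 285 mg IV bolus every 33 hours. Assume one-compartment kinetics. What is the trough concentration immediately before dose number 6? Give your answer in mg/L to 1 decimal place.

2.7 mg/L

f = (1/2)^(τ/t½) = (1/2)^(33/11) ≈ 0.1250.
C₀ = D/Vd = 285/15 ≈ 19.000 mg/L.
Before the 6th dose, 5 doses have been given. Superposition: Cmin = C₀·(f + f² + … + f^5).
≈ 19.000 × (0.1250 + 0.0156 + 0.0020 + 0.0002 + 0.0000) ≈ 19.000 × 0.1428 ≈ 2.713 mg/L.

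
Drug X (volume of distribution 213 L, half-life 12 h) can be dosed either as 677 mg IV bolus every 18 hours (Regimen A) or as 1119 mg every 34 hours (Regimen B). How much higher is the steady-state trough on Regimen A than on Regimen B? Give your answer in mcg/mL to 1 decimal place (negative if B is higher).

0.9 mcg/mL

Regimen A: f = (1/2)^(18/12) ≈ 0.3536; Cmin,ss = (677/213)·f/(1−f) ≈ 1.739 mcg/mL.
Regimen B: f = (1/2)^(34/12) ≈ 0.1403; Cmin,ss = (1119/213)·f/(1−f) ≈ 0.857 mcg/mL.
Difference ≈ 1.739 − 0.857 ≈ 0.882 mcg/mL.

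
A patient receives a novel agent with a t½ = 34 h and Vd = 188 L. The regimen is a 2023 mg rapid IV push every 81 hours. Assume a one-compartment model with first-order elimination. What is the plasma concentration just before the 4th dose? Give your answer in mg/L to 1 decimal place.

2.5 mg/L

f = (1/2)^(τ/t½) = (1/2)^(81/34) ≈ 0.1918.
C₀ = D/Vd = 2023/188 ≈ 10.761 mg/L.
Before the 4th dose, 3 doses have been given. Superposition: Cmin = C₀·(f + f² + … + f^3).
≈ 10.761 × (0.1918 + 0.0368 + 0.0071) ≈ 10.761 × 0.2357 ≈ 2.536 mg/L.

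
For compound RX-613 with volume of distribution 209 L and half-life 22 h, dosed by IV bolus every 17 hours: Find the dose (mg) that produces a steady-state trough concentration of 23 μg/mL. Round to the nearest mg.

3406 mg

τ/t½ = 17/22 ≈ 0.77273, so f = (1/2)^(17/22) ≈ 0.585310.
Cmin,ss = (D/Vd)·f/(1−f), so D = Cmin,ss·Vd·(1−f)/f.
D = 23 × 209 × (1−f)/f ≈ 23 × 209 × 0.70850 ≈ 3405.76 mg.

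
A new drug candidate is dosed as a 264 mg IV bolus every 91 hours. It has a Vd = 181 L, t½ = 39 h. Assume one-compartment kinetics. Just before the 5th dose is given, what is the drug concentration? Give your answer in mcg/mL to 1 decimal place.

0.4 mcg/mL

f = (1/2)^(τ/t½) = (1/2)^(91/39) ≈ 0.1984.
C₀ = D/Vd = 264/181 ≈ 1.459 mcg/mL.
Before the 5th dose, 4 doses have been given. Superposition: Cmin = C₀·(f + f² + … + f^4).
≈ 1.459 × (0.1984 + 0.0394 + 0.0078 + 0.0015) ≈ 1.459 × 0.2471 ≈ 0.361 mcg/mL.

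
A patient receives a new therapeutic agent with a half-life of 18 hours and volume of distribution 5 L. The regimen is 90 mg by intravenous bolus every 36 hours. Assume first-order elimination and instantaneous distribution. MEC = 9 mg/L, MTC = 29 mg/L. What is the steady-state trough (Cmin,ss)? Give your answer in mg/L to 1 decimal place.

6.0 mg/L

τ = 36 h = 2 half-lives, so f = (1/2)^2 = 0.25.
Accumulation ratio R = 1/(1 − f) = 1/0.75 = 4/3.
Single-dose peak C₀ = D/Vd = 90/5 = 18 mg/L.
Steady-state peak Cmax,ss = C₀·R = 18 × 4/3 ≈ 24.000 mg/L.
Steady-state trough Cmin,ss = Cmax,ss·f ≈ 24.000 × 0.25 ≈ 6.000 mg/L.
Trough 6.0 mg/L vs MEC 9 mg/L: subtherapeutic.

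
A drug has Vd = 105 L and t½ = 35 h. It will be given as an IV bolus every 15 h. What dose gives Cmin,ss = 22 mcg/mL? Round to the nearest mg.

799 mg

τ/t½ = 15/35 ≈ 0.42857, so f = (1/2)^(15/35) ≈ 0.742997.
Cmin,ss = (D/Vd)·f/(1−f), so D = Cmin,ss·Vd·(1−f)/f.
D = 22 × 105 × (1−f)/f ≈ 22 × 105 × 0.34590 ≈ 799.03 mg.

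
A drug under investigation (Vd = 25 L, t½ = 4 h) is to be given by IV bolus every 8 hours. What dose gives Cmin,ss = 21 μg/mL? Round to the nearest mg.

τ/t½ = 8/4 ≈ 2, so f = (1/2)^(8/4) ≈ 0.250000.
Cmin,ss = (D/Vd)·f/(1−f), so D = Cmin,ss·Vd·(1−f)/f.
D = 21 × 25 × (1−f)/f ≈ 21 × 25 × 3.00000 ≈ 1575.00 mg.

1575 mg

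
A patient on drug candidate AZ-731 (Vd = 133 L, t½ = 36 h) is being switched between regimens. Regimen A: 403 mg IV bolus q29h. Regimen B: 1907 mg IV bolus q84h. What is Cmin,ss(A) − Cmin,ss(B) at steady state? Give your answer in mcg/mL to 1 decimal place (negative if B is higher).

0.5 mcg/mL

Regimen A: f = (1/2)^(29/36) ≈ 0.5721; Cmin,ss = (403/133)·f/(1−f) ≈ 4.051 mcg/mL.
Regimen B: f = (1/2)^(84/36) ≈ 0.1984; Cmin,ss = (1907/133)·f/(1−f) ≈ 3.549 mcg/mL.
Difference ≈ 4.051 − 3.549 ≈ 0.502 mcg/mL.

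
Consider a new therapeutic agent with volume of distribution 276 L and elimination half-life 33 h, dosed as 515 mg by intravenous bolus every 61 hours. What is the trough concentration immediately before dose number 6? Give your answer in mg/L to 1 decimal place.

0.7 mg/L

f = (1/2)^(τ/t½) = (1/2)^(61/33) ≈ 0.2777.
C₀ = D/Vd = 515/276 ≈ 1.866 mg/L.
Before the 6th dose, 5 doses have been given. Superposition: Cmin = C₀·(f + f² + … + f^5).
≈ 1.866 × (0.2777 + 0.0771 + 0.0214 + 0.0059 + 0.0017) ≈ 1.866 × 0.3838 ≈ 0.716 mg/L.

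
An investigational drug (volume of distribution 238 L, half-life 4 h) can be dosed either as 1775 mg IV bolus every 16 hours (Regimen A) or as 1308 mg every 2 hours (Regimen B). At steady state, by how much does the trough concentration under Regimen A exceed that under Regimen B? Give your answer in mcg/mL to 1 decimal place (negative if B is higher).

-12.8 mcg/mL

Regimen A: f = (1/2)^(16/4) ≈ 0.0625; Cmin,ss = (1775/238)·f/(1−f) ≈ 0.497 mcg/mL.
Regimen B: f = (1/2)^(2/4) ≈ 0.7071; Cmin,ss = (1308/238)·f/(1−f) ≈ 13.268 mcg/mL.
Difference ≈ 0.497 − 13.268 ≈ -12.771 mcg/mL.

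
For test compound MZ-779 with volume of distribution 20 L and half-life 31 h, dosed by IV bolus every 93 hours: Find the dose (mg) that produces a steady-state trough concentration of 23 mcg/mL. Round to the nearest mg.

3220 mg

τ/t½ = 93/31 ≈ 3, so f = (1/2)^(93/31) ≈ 0.125000.
Cmin,ss = (D/Vd)·f/(1−f), so D = Cmin,ss·Vd·(1−f)/f.
D = 23 × 20 × (1−f)/f ≈ 23 × 20 × 7.00000 ≈ 3220.00 mg.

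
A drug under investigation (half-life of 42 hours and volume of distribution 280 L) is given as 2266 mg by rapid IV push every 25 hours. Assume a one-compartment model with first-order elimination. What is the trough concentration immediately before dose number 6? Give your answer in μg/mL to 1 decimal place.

f = (1/2)^(τ/t½) = (1/2)^(25/42) ≈ 0.6619.
C₀ = D/Vd = 2266/280 ≈ 8.093 μg/mL.
Before the 6th dose, 5 doses have been given. Superposition: Cmin = C₀·(f + f² + … + f^5).
≈ 8.093 × (0.6619 + 0.4381 + 0.2900 + 0.1919 + 0.1270) ≈ 8.093 × 1.7089 ≈ 13.830 μg/mL.

13.8 μg/mL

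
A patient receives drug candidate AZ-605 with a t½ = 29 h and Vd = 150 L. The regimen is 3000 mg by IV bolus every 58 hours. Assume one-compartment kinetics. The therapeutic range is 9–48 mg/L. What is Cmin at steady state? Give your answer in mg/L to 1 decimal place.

The dosing interval is 2 half-lives, so f = 2^(−2) = 0.25.
Accumulation ratio R = 1/(1 − f) = 1/0.75 = 4/3.
Single-dose peak C₀ = D/Vd = 3000/150 = 20 mg/L.
Steady-state peak Cmax,ss = C₀·R = 20 × 4/3 ≈ 26.667 mg/L.
Steady-state trough Cmin,ss = Cmax,ss·f ≈ 26.667 × 0.25 ≈ 6.667 mg/L.
Trough 6.7 mg/L vs MEC 9 mg/L: subtherapeutic.

6.7 mg/L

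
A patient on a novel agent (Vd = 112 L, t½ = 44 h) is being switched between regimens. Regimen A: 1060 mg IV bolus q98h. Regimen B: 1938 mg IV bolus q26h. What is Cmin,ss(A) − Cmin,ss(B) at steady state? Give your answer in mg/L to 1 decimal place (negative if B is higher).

Regimen A: f = (1/2)^(98/44) ≈ 0.2136; Cmin,ss = (1060/112)·f/(1−f) ≈ 2.571 mg/L.
Regimen B: f = (1/2)^(26/44) ≈ 0.6639; Cmin,ss = (1938/112)·f/(1−f) ≈ 34.180 mg/L.
Difference ≈ 2.571 − 34.180 ≈ -31.609 mg/L.

-31.6 mg/L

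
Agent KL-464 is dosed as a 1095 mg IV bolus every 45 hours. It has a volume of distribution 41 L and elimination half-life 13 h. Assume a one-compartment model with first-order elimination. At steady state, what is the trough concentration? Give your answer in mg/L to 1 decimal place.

2.7 mg/L

k = ln2/t½ = ln2/13 ≈ 0.053319 h⁻¹; fraction remaining f = e^(−kτ) = e^(−0.053319×45) ≈ 0.0908.
At steady state, accumulation factor R = 1/(1 − e^(−kτ)) ≈ 1.0999.
Single-dose peak C₀ = D/Vd = 1095/41 ≈ 26.707 mg/L.
Cmax,ss = C₀/(1 − f) ≈ 26.707/0.9092 ≈ 29.374 mg/L.
Steady-state trough Cmin,ss = Cmax,ss·f ≈ 29.374 × 0.0908 ≈ 2.667 mg/L.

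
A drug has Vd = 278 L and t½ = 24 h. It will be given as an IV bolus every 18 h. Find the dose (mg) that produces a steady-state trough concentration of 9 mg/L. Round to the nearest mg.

1706 mg

τ/t½ = 18/24 ≈ 0.75, so f = (1/2)^(18/24) ≈ 0.594604.
Cmin,ss = (D/Vd)·f/(1−f), so D = Cmin,ss·Vd·(1−f)/f.
D = 9 × 278 × (1−f)/f ≈ 9 × 278 × 0.68179 ≈ 1705.84 mg.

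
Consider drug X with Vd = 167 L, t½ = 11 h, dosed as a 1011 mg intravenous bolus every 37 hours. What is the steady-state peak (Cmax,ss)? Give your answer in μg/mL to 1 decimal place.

Over one 37-h interval, 37/11 ≈ 3.3636 half-lives elapse, leaving f ≈ 0.0972 of each dose.
At steady state, accumulation factor R = 1/(1 − e^(−kτ)) ≈ 1.1077.
Each bolus raises the concentration by D/Vd = 1011/167 ≈ 6.054 μg/mL.
Steady-state peak Cmax,ss = C₀·R ≈ 6.054 × 1.1077 ≈ 6.706 μg/mL.

6.7 μg/mL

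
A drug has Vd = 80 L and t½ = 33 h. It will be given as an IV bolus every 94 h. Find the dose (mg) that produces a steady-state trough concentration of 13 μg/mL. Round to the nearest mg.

6451 mg

τ/t½ = 94/33 ≈ 2.8485, so f = (1/2)^(94/33) ≈ 0.138842.
Cmin,ss = (D/Vd)·f/(1−f), so D = Cmin,ss·Vd·(1−f)/f.
D = 13 × 80 × (1−f)/f ≈ 13 × 80 × 6.20243 ≈ 6450.53 mg.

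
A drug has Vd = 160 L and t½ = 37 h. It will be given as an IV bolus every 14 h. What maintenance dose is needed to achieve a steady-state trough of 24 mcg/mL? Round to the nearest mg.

τ/t½ = 14/37 ≈ 0.37838, so f = (1/2)^(14/37) ≈ 0.769302.
Cmin,ss = (D/Vd)·f/(1−f), so D = Cmin,ss·Vd·(1−f)/f.
D = 24 × 160 × (1−f)/f ≈ 24 × 160 × 0.29988 ≈ 1151.54 mg.

1152 mg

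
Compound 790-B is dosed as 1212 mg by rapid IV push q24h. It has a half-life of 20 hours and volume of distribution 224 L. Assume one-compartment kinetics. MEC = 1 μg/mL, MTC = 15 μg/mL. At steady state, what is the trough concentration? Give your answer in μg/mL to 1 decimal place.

4.2 μg/mL

τ/t½ = 24/20 ≈ 1.2, so fraction remaining f = (1/2)^(24/20) ≈ 0.4353.
Each bolus raises the concentration by D/Vd = 1212/224 ≈ 5.411 μg/mL.
Steady-state trough Cmin,ss = C₀·f/(1−f) ≈ 5.411 × 0.4353/0.5647 ≈ 4.171 μg/mL.
Trough 4.2 μg/mL vs MEC 1 μg/mL: adequate.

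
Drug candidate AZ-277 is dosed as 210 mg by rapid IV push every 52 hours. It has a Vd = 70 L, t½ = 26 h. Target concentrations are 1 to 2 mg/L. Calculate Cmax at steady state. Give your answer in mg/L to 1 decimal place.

τ = 52 h = 2 half-lives, so f = (1/2)^2 = 0.25.
Accumulation ratio R = 1/(1 − f) = 1/0.75 = 4/3.
Single-dose peak C₀ = D/Vd = 210/70 = 3 mg/L.
Steady-state peak Cmax,ss = C₀·R = 3 × 4/3 ≈ 4.000 mg/L.
Peak 4.0 mg/L vs MTC 2 mg/L: exceeds toxic threshold.

4.0 mg/L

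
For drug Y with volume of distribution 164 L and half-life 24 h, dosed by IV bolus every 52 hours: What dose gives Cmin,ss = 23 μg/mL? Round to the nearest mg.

τ/t½ = 52/24 ≈ 2.1667, so f = (1/2)^(52/24) ≈ 0.222725.
Cmin,ss = (D/Vd)·f/(1−f), so D = Cmin,ss·Vd·(1−f)/f.
D = 23 × 164 × (1−f)/f ≈ 23 × 164 × 3.48984 ≈ 13163.68 mg.

13164 mg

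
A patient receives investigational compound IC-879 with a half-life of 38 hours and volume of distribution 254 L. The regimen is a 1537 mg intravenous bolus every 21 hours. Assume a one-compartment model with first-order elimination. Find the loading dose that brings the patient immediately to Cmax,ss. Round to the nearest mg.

4830 mg

f = (1/2)^(21/38) ≈ 0.681775; accumulation ratio R = 1/(1−f) ≈ 3.14243.
Loading dose to hit Cmax,ss on first dose: D_load = D_maint·R ≈ 1537 × 3.14243 ≈ 4829.91 mg.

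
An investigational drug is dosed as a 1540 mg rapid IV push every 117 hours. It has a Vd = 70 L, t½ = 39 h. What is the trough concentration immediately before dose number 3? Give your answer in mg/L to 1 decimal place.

3.1 mg/L

f = (1/2)^(τ/t½) = (1/2)^(117/39) ≈ 0.1250.
C₀ = D/Vd = 1540/70 ≈ 22.000 mg/L.
Before the 3rd dose, 2 doses have been given. Superposition: Cmin = C₀·(f + f²).
≈ 22.000 × (0.1250 + 0.0156) ≈ 22.000 × 0.1406 ≈ 3.093 mg/L.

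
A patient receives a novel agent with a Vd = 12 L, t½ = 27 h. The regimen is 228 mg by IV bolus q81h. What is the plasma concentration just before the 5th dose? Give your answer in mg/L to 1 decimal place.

2.7 mg/L

f = (1/2)^(τ/t½) = (1/2)^(81/27) ≈ 0.1250.
C₀ = D/Vd = 228/12 ≈ 19.000 mg/L.
Before the 5th dose, 4 doses have been given. Superposition: Cmin = C₀·(f + f² + … + f^4).
≈ 19.000 × (0.1250 + 0.0156 + 0.0020 + 0.0002) ≈ 19.000 × 0.1428 ≈ 2.713 mg/L.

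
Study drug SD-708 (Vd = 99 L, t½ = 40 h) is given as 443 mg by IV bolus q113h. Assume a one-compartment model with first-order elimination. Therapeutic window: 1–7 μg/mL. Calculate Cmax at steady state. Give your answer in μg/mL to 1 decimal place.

5.2 μg/mL

τ/t½ = 113/40 ≈ 2.825, so fraction remaining f = (1/2)^(113/40) ≈ 0.1411.
At steady state, accumulation factor R = 1/(1 − e^(−kτ)) ≈ 1.1643.
Each bolus raises the concentration by D/Vd = 443/99 ≈ 4.475 μg/mL.
Steady-state peak Cmax,ss = C₀·R ≈ 4.475 × 1.1643 ≈ 5.210 μg/mL.
Peak 5.2 μg/mL vs MTC 7 μg/mL: below toxic threshold.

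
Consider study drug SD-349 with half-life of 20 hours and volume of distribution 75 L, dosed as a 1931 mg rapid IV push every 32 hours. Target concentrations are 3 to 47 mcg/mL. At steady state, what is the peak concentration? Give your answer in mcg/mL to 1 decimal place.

38.4 mcg/mL

k = ln2/t½ = ln2/20 ≈ 0.034657 h⁻¹; fraction remaining f = e^(−kτ) = e^(−0.034657×32) ≈ 0.3299.
At steady state, accumulation factor R = 1/(1 − e^(−kτ)) ≈ 1.4923.
Single-dose peak C₀ = D/Vd = 1931/75 ≈ 25.747 mcg/mL.
Steady-state peak Cmax,ss = C₀·R ≈ 25.747 × 1.4923 ≈ 38.422 mcg/mL.
Peak 38.4 mcg/mL vs MTC 47 mcg/mL: below toxic threshold.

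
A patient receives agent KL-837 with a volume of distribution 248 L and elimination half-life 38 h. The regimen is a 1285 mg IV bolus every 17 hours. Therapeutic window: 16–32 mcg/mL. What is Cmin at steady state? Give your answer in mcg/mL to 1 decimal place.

14.3 mcg/mL

k = ln2/t½ = ln2/38 ≈ 0.018241 h⁻¹; fraction remaining f = e^(−kτ) = e^(−0.018241×17) ≈ 0.7334.
Each bolus raises the concentration by D/Vd = 1285/248 ≈ 5.181 mcg/mL.
Steady-state trough Cmin,ss = C₀·f/(1−f) ≈ 5.181 × 0.7334/0.2666 ≈ 14.253 mcg/mL.
Trough 14.3 mcg/mL vs MEC 16 mcg/mL: subtherapeutic.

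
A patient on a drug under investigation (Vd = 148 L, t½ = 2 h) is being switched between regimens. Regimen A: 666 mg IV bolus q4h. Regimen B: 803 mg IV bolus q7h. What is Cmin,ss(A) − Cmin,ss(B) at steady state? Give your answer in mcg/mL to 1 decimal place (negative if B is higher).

Regimen A: f = (1/2)^(4/2) ≈ 0.2500; Cmin,ss = (666/148)·f/(1−f) ≈ 1.500 mcg/mL.
Regimen B: f = (1/2)^(7/2) ≈ 0.0884; Cmin,ss = (803/148)·f/(1−f) ≈ 0.526 mcg/mL.
Difference ≈ 1.500 − 0.526 ≈ 0.974 mcg/mL.

1.0 mcg/mL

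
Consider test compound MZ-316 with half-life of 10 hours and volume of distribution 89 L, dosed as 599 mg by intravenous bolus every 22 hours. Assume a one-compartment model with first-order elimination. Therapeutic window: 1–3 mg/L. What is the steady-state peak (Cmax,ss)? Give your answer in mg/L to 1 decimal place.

8.6 mg/L

Over one 22-h interval, 22/10 ≈ 2.2 half-lives elapse, leaving f ≈ 0.2176 of each dose.
At steady state, accumulation factor R = 1/(1 − e^(−kτ)) ≈ 1.2781.
Single-dose peak C₀ = D/Vd = 599/89 ≈ 6.730 mg/L.
Cmax,ss = C₀/(1 − f) ≈ 6.730/0.7824 ≈ 8.602 mg/L.
Peak 8.6 mg/L vs MTC 3 mg/L: exceeds toxic threshold.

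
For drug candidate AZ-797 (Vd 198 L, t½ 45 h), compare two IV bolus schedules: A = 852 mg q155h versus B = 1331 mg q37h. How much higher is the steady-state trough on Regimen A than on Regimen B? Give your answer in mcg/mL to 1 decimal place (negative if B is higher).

Regimen A: f = (1/2)^(155/45) ≈ 0.0919; Cmin,ss = (852/198)·f/(1−f) ≈ 0.435 mcg/mL.
Regimen B: f = (1/2)^(37/45) ≈ 0.5656; Cmin,ss = (1331/198)·f/(1−f) ≈ 8.753 mcg/mL.
Difference ≈ 0.435 − 8.753 ≈ -8.318 mcg/mL.

-8.3 mcg/mL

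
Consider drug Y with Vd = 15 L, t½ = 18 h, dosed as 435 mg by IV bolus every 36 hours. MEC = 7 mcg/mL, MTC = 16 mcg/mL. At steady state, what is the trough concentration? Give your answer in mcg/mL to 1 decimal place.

τ = 36 h = 2 half-lives, so f = (1/2)^2 = 0.25.
Accumulation ratio R = 1/(1 − f) = 1/0.75 = 4/3.
Single-dose peak C₀ = D/Vd = 435/15 = 29 mcg/mL.
Steady-state peak Cmax,ss = C₀·R = 29 × 4/3 ≈ 38.667 mcg/mL.
Steady-state trough Cmin,ss = Cmax,ss·f ≈ 38.667 × 0.25 ≈ 9.667 mcg/mL.
Trough 9.7 mcg/mL vs MEC 7 mcg/mL: adequate.

9.7 mcg/mL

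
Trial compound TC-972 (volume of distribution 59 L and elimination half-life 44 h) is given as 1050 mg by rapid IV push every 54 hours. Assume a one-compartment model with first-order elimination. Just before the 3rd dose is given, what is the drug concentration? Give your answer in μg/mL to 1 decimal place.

f = (1/2)^(τ/t½) = (1/2)^(54/44) ≈ 0.4271.
C₀ = D/Vd = 1050/59 ≈ 17.797 μg/mL.
Before the 3rd dose, 2 doses have been given. Superposition: Cmin = C₀·(f + f²).
≈ 17.797 × (0.4271 + 0.1824) ≈ 17.797 × 0.6095 ≈ 10.847 μg/mL.

10.8 μg/mL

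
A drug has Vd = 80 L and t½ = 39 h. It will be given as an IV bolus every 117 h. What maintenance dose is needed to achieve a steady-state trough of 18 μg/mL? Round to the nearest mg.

10080 mg

τ/t½ = 117/39 ≈ 3, so f = (1/2)^(117/39) ≈ 0.125000.
Cmin,ss = (D/Vd)·f/(1−f), so D = Cmin,ss·Vd·(1−f)/f.
D = 18 × 80 × (1−f)/f ≈ 18 × 80 × 7.00000 ≈ 10080.00 mg.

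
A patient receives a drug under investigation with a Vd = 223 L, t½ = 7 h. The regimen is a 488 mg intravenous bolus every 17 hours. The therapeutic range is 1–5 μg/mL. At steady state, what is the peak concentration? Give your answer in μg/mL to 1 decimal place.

2.7 μg/mL

Over one 17-h interval, 17/7 ≈ 2.4286 half-lives elapse, leaving f ≈ 0.1857 of each dose.
Accumulation ratio R = 1/(1 − f) ≈ 1/0.8143 ≈ 1.2280.
Each bolus raises the concentration by D/Vd = 488/223 ≈ 2.188 μg/mL.
Steady-state peak Cmax,ss = C₀·R ≈ 2.188 × 1.2280 ≈ 2.687 μg/mL.
Peak 2.7 μg/mL vs MTC 5 μg/mL: below toxic threshold.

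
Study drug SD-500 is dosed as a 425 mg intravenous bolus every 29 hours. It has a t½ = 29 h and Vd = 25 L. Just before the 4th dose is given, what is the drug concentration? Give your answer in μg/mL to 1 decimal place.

f = (1/2)^(τ/t½) = (1/2)^(29/29) ≈ 0.5000.
C₀ = D/Vd = 425/25 ≈ 17.000 μg/mL.
Before the 4th dose, 3 doses have been given. Superposition: Cmin = C₀·(f + f² + … + f^3).
≈ 17.000 × (0.5000 + 0.2500 + 0.1250) ≈ 17.000 × 0.8750 ≈ 14.875 μg/mL.

14.9 μg/mL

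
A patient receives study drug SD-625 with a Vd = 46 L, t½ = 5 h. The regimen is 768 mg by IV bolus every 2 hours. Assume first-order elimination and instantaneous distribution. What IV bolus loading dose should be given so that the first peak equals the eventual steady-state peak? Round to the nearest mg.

f = (1/2)^(2/5) ≈ 0.757858; accumulation ratio R = 1/(1−f) ≈ 4.12981.
Loading dose to hit Cmax,ss on first dose: D_load = D_maint·R ≈ 768 × 4.12981 ≈ 3171.69 mg.

3172 mg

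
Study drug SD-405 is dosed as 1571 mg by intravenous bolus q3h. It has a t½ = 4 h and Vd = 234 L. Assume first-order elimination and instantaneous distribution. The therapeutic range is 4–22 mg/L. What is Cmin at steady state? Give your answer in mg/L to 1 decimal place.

k = ln2/t½ = ln2/4 ≈ 0.173287 h⁻¹; fraction remaining f = e^(−kτ) = e^(−0.173287×3) ≈ 0.5946.
Accumulation ratio R = 1/(1 − f) ≈ 1/0.4054 ≈ 2.4667.
Single-dose peak C₀ = D/Vd = 1571/234 ≈ 6.714 mg/L.
Steady-state peak Cmax,ss = C₀·R ≈ 6.714 × 2.4667 ≈ 16.561 mg/L.
Steady-state trough Cmin,ss = Cmax,ss·f ≈ 16.561 × 0.5946 ≈ 9.847 mg/L.
Trough 9.8 mg/L vs MEC 4 mg/L: adequate.

9.8 mg/L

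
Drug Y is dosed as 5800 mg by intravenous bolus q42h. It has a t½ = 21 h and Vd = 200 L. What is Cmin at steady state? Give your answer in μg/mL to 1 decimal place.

τ = 42 h = 2 half-lives, so f = (1/2)^2 = 0.25.
Accumulation ratio R = 1/(1 − f) = 1/0.75 = 4/3.
Single-dose peak C₀ = D/Vd = 5800/200 = 29 μg/mL.
Steady-state peak Cmax,ss = C₀·R = 29 × 4/3 ≈ 38.667 μg/mL.
Steady-state trough Cmin,ss = Cmax,ss·f ≈ 38.667 × 0.25 ≈ 9.667 μg/mL.

9.7 μg/mL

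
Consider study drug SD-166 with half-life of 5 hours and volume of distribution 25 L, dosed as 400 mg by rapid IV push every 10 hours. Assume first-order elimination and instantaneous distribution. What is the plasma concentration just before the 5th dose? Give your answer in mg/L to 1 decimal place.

5.3 mg/L

f = (1/2)^(τ/t½) = (1/2)^(10/5) ≈ 0.2500.
C₀ = D/Vd = 400/25 ≈ 16.000 mg/L.
Before the 5th dose, 4 doses have been given. Superposition: Cmin = C₀·(f + f² + … + f^4).
≈ 16.000 × (0.2500 + 0.0625 + 0.0156 + 0.0039) ≈ 16.000 × 0.3320 ≈ 5.312 mg/L.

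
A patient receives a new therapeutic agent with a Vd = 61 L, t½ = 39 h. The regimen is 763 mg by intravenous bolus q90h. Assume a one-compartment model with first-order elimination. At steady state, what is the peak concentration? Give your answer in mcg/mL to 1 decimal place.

15.7 mcg/mL

τ/t½ = 90/39 ≈ 2.3077, so fraction remaining f = (1/2)^(90/39) ≈ 0.2020.
At steady state, accumulation factor R = 1/(1 − e^(−kτ)) ≈ 1.2531.
Single-dose peak C₀ = D/Vd = 763/61 ≈ 12.508 mcg/mL.
Steady-state peak Cmax,ss = C₀·R ≈ 12.508 × 1.2531 ≈ 15.674 mcg/mL.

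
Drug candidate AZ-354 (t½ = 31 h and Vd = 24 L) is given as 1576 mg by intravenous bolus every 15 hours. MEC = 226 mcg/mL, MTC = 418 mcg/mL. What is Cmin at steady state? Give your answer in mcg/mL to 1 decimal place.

164.8 mcg/mL

Over one 15-h interval, 15/31 ≈ 0.48387 half-lives elapse, leaving f ≈ 0.7151 of each dose.
At steady state, accumulation factor R = 1/(1 − e^(−kτ)) ≈ 3.5100.
Single-dose peak C₀ = D/Vd = 1576/24 ≈ 65.667 mcg/mL.
Steady-state peak Cmax,ss = C₀·R ≈ 65.667 × 3.5100 ≈ 230.491 mcg/mL.
Steady-state trough Cmin,ss = Cmax,ss·f ≈ 230.491 × 0.7151 ≈ 164.824 mcg/mL.
Trough 164.8 mcg/mL vs MEC 226 mcg/mL: subtherapeutic.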